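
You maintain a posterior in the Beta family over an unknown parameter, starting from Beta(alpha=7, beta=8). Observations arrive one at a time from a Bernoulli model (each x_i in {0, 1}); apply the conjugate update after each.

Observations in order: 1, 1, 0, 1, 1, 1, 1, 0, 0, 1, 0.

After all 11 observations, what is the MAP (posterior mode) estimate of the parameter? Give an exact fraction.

obs 1: x=1 → posterior Beta(8, 8)
obs 2: x=1 → posterior Beta(9, 8)
obs 3: x=0 → posterior Beta(9, 9)
obs 4: x=1 → posterior Beta(10, 9)
obs 5: x=1 → posterior Beta(11, 9)
obs 6: x=1 → posterior Beta(12, 9)
obs 7: x=1 → posterior Beta(13, 9)
obs 8: x=0 → posterior Beta(13, 10)
obs 9: x=0 → posterior Beta(13, 11)
obs 10: x=1 → posterior Beta(14, 11)
obs 11: x=0 → posterior Beta(14, 12)

13/24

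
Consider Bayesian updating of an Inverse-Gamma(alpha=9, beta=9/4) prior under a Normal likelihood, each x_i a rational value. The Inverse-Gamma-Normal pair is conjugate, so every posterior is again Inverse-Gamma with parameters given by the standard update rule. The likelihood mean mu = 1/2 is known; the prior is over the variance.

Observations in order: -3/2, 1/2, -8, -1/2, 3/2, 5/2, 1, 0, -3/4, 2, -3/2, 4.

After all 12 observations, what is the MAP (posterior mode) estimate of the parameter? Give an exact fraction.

obs 1: x=-3/2 → posterior Inverse-Gamma(19/2, 17/4)
obs 2: x=1/2 → posterior Inverse-Gamma(10, 17/4)
obs 3: x=-8 → posterior Inverse-Gamma(21/2, 323/8)
obs 4: x=-1/2 → posterior Inverse-Gamma(11, 327/8)
obs 5: x=3/2 → posterior Inverse-Gamma(23/2, 331/8)
obs 6: x=5/2 → posterior Inverse-Gamma(12, 347/8)
obs 7: x=1 → posterior Inverse-Gamma(25/2, 87/2)
obs 8: x=0 → posterior Inverse-Gamma(13, 349/8)
obs 9: x=-3/4 → posterior Inverse-Gamma(27/2, 1421/32)
obs 10: x=2 → posterior Inverse-Gamma(14, 1457/32)
obs 11: x=-3/2 → posterior Inverse-Gamma(29/2, 1521/32)
obs 12: x=4 → posterior Inverse-Gamma(15, 1717/32)

1717/512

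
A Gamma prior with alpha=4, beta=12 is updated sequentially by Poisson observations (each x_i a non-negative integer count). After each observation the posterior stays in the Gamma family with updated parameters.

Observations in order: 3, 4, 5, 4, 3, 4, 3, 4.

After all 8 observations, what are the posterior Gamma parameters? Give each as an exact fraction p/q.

alpha=34, beta=20

obs 1: x=3 → posterior Gamma(7, 13)
obs 2: x=4 → posterior Gamma(11, 14)
obs 3: x=5 → posterior Gamma(16, 15)
obs 4: x=4 → posterior Gamma(20, 16)
obs 5: x=3 → posterior Gamma(23, 17)
obs 6: x=4 → posterior Gamma(27, 18)
obs 7: x=3 → posterior Gamma(30, 19)
obs 8: x=4 → posterior Gamma(34, 20)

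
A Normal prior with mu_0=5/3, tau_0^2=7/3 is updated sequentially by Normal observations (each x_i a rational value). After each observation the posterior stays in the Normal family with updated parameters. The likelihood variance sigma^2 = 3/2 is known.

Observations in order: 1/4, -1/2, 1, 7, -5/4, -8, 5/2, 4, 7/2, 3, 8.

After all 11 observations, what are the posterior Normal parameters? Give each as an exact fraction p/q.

mu_0=288/163, tau_0^2=21/163

obs 1: x=1/4 → posterior Normal(37/46, 21/23)
obs 2: x=-1/2 → posterior Normal(23/74, 21/37)
obs 3: x=1 → posterior Normal(1/2, 7/17)
obs 4: x=7 → posterior Normal(19/10, 21/65)
obs 5: x=-5/4 → posterior Normal(106/79, 21/79)
obs 6: x=-8 → posterior Normal(-2/31, 7/31)
obs 7: x=5/2 → posterior Normal(29/107, 21/107)
obs 8: x=4 → posterior Normal(85/121, 21/121)
obs 9: x=7/2 → posterior Normal(134/135, 7/45)
obs 10: x=3 → posterior Normal(176/149, 21/149)
obs 11: x=8 → posterior Normal(288/163, 21/163)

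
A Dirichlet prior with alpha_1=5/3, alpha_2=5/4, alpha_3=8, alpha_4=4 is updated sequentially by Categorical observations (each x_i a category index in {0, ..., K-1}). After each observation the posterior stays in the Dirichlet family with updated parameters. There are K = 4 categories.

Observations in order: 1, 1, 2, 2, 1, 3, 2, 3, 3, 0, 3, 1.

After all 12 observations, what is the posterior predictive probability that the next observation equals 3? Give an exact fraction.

96/323

obs 1: x=1 → posterior Dirichlet(5/3, 9/4, 8, 4)
obs 2: x=1 → posterior Dirichlet(5/3, 13/4, 8, 4)
obs 3: x=2 → posterior Dirichlet(5/3, 13/4, 9, 4)
obs 4: x=2 → posterior Dirichlet(5/3, 13/4, 10, 4)
obs 5: x=1 → posterior Dirichlet(5/3, 17/4, 10, 4)
obs 6: x=3 → posterior Dirichlet(5/3, 17/4, 10, 5)
obs 7: x=2 → posterior Dirichlet(5/3, 17/4, 11, 5)
obs 8: x=3 → posterior Dirichlet(5/3, 17/4, 11, 6)
obs 9: x=3 → posterior Dirichlet(5/3, 17/4, 11, 7)
obs 10: x=0 → posterior Dirichlet(8/3, 17/4, 11, 7)
obs 11: x=3 → posterior Dirichlet(8/3, 17/4, 11, 8)
obs 12: x=1 → posterior Dirichlet(8/3, 21/4, 11, 8)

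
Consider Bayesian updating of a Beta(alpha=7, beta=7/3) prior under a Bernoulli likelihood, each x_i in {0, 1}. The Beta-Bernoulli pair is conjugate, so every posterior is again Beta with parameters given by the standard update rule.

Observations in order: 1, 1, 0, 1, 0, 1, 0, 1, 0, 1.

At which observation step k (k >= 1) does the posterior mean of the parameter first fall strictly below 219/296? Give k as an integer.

obs 1: x=1 → posterior Beta(8, 7/3)
obs 2: x=1 → posterior Beta(9, 7/3)
obs 3: x=0 → posterior Beta(9, 10/3)
obs 4: x=1 → posterior Beta(10, 10/3)
obs 5: x=0 → posterior Beta(10, 13/3)
obs 6: x=1 → posterior Beta(11, 13/3)
obs 7: x=0 → posterior Beta(11, 16/3)
obs 8: x=1 → posterior Beta(12, 16/3)
obs 9: x=0 → posterior Beta(12, 19/3)
obs 10: x=1 → posterior Beta(13, 19/3)

k = 3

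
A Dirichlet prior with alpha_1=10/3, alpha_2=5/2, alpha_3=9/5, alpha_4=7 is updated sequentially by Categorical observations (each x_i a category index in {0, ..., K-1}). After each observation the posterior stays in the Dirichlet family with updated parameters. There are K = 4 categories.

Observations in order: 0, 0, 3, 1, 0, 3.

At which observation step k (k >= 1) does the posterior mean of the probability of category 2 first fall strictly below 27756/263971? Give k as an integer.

obs 1: x=0 → posterior Dirichlet(13/3, 5/2, 9/5, 7)
obs 2: x=0 → posterior Dirichlet(16/3, 5/2, 9/5, 7)
obs 3: x=3 → posterior Dirichlet(16/3, 5/2, 9/5, 8)
obs 4: x=1 → posterior Dirichlet(16/3, 7/2, 9/5, 8)
obs 5: x=0 → posterior Dirichlet(19/3, 7/2, 9/5, 8)
obs 6: x=3 → posterior Dirichlet(19/3, 7/2, 9/5, 9)

k = 3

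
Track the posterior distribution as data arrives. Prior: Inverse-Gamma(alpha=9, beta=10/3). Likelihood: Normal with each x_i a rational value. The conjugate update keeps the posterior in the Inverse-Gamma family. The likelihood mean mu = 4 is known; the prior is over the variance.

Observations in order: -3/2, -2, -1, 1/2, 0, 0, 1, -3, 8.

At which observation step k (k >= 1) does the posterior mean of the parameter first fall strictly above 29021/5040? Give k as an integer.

obs 1: x=-3/2 → posterior Inverse-Gamma(19/2, 443/24)
obs 2: x=-2 → posterior Inverse-Gamma(10, 875/24)
obs 3: x=-1 → posterior Inverse-Gamma(21/2, 1175/24)
obs 4: x=1/2 → posterior Inverse-Gamma(11, 661/12)
obs 5: x=0 → posterior Inverse-Gamma(23/2, 757/12)
obs 6: x=0 → posterior Inverse-Gamma(12, 853/12)
obs 7: x=1 → posterior Inverse-Gamma(25/2, 907/12)
obs 8: x=-3 → posterior Inverse-Gamma(13, 1201/12)
obs 9: x=8 → posterior Inverse-Gamma(27/2, 1297/12)

k = 5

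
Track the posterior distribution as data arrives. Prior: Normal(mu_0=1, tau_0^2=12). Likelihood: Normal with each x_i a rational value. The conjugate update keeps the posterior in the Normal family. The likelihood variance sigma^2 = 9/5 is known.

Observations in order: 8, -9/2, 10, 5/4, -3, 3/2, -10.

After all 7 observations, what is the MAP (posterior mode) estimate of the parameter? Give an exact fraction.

obs 1: x=8 → posterior Normal(163/23, 36/23)
obs 2: x=-9/2 → posterior Normal(73/43, 36/43)
obs 3: x=10 → posterior Normal(13/3, 4/7)
obs 4: x=5/4 → posterior Normal(298/83, 36/83)
obs 5: x=-3 → posterior Normal(238/103, 36/103)
obs 6: x=3/2 → posterior Normal(268/123, 12/41)
obs 7: x=-10 → posterior Normal(68/143, 36/143)

68/143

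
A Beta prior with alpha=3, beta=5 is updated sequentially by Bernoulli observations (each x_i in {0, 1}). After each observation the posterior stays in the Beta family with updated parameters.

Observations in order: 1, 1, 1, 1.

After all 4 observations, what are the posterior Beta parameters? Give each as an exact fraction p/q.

alpha=7, beta=5

obs 1: x=1 → posterior Beta(4, 5)
obs 2: x=1 → posterior Beta(5, 5)
obs 3: x=1 → posterior Beta(6, 5)
obs 4: x=1 → posterior Beta(7, 5)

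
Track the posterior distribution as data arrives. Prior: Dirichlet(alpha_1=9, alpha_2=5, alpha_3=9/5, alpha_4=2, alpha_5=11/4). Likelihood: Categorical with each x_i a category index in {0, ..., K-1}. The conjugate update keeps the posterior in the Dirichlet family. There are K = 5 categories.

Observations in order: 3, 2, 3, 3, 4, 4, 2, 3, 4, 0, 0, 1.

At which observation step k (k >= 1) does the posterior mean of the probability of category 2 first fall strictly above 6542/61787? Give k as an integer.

obs 1: x=3 → posterior Dirichlet(9, 5, 9/5, 3, 11/4)
obs 2: x=2 → posterior Dirichlet(9, 5, 14/5, 3, 11/4)
obs 3: x=3 → posterior Dirichlet(9, 5, 14/5, 4, 11/4)
obs 4: x=3 → posterior Dirichlet(9, 5, 14/5, 5, 11/4)
obs 5: x=4 → posterior Dirichlet(9, 5, 14/5, 5, 15/4)
obs 6: x=4 → posterior Dirichlet(9, 5, 14/5, 5, 19/4)
obs 7: x=2 → posterior Dirichlet(9, 5, 19/5, 5, 19/4)
obs 8: x=3 → posterior Dirichlet(9, 5, 19/5, 6, 19/4)
obs 9: x=4 → posterior Dirichlet(9, 5, 19/5, 6, 23/4)
obs 10: x=0 → posterior Dirichlet(10, 5, 19/5, 6, 23/4)
obs 11: x=0 → posterior Dirichlet(11, 5, 19/5, 6, 23/4)
obs 12: x=1 → posterior Dirichlet(11, 6, 19/5, 6, 23/4)

k = 2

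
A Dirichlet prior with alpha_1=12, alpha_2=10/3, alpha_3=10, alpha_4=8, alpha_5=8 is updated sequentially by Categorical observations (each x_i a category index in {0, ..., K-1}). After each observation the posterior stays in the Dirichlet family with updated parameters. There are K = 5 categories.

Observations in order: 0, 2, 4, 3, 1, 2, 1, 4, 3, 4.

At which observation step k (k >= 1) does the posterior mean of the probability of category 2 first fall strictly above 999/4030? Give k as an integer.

obs 1: x=0 → posterior Dirichlet(13, 10/3, 10, 8, 8)
obs 2: x=2 → posterior Dirichlet(13, 10/3, 11, 8, 8)
obs 3: x=4 → posterior Dirichlet(13, 10/3, 11, 8, 9)
obs 4: x=3 → posterior Dirichlet(13, 10/3, 11, 9, 9)
obs 5: x=1 → posterior Dirichlet(13, 13/3, 11, 9, 9)
obs 6: x=2 → posterior Dirichlet(13, 13/3, 12, 9, 9)
obs 7: x=1 → posterior Dirichlet(13, 16/3, 12, 9, 9)
obs 8: x=4 → posterior Dirichlet(13, 16/3, 12, 9, 10)
obs 9: x=3 → posterior Dirichlet(13, 16/3, 12, 10, 10)
obs 10: x=4 → posterior Dirichlet(13, 16/3, 12, 10, 11)

k = 2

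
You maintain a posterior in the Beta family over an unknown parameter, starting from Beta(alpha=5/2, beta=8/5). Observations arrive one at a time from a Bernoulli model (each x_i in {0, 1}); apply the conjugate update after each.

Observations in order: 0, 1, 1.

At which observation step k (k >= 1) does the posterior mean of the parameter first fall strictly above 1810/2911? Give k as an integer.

obs 1: x=0 → posterior Beta(5/2, 13/5)
obs 2: x=1 → posterior Beta(7/2, 13/5)
obs 3: x=1 → posterior Beta(9/2, 13/5)

k = 3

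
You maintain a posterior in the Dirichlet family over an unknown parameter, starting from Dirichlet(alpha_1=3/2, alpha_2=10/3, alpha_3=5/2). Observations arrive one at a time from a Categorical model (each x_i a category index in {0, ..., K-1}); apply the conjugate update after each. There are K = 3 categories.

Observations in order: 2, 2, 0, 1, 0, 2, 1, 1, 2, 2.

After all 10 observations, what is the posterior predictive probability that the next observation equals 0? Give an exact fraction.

21/104

obs 1: x=2 → posterior Dirichlet(3/2, 10/3, 7/2)
obs 2: x=2 → posterior Dirichlet(3/2, 10/3, 9/2)
obs 3: x=0 → posterior Dirichlet(5/2, 10/3, 9/2)
obs 4: x=1 → posterior Dirichlet(5/2, 13/3, 9/2)
obs 5: x=0 → posterior Dirichlet(7/2, 13/3, 9/2)
obs 6: x=2 → posterior Dirichlet(7/2, 13/3, 11/2)
obs 7: x=1 → posterior Dirichlet(7/2, 16/3, 11/2)
obs 8: x=1 → posterior Dirichlet(7/2, 19/3, 11/2)
obs 9: x=2 → posterior Dirichlet(7/2, 19/3, 13/2)
obs 10: x=2 → posterior Dirichlet(7/2, 19/3, 15/2)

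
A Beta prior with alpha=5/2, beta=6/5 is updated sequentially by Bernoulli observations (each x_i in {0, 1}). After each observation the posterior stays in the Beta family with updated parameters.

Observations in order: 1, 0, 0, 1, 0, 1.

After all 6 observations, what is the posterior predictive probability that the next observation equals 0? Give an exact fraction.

42/97

obs 1: x=1 → posterior Beta(7/2, 6/5)
obs 2: x=0 → posterior Beta(7/2, 11/5)
obs 3: x=0 → posterior Beta(7/2, 16/5)
obs 4: x=1 → posterior Beta(9/2, 16/5)
obs 5: x=0 → posterior Beta(9/2, 21/5)
obs 6: x=1 → posterior Beta(11/2, 21/5)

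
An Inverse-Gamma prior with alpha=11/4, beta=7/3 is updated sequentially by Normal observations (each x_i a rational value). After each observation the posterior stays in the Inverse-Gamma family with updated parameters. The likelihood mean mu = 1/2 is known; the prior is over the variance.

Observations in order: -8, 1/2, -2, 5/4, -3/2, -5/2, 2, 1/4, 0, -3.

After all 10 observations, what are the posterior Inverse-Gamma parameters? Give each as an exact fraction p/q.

alpha=31/4, beta=2677/48

obs 1: x=-8 → posterior Inverse-Gamma(13/4, 923/24)
obs 2: x=1/2 → posterior Inverse-Gamma(15/4, 923/24)
obs 3: x=-2 → posterior Inverse-Gamma(17/4, 499/12)
obs 4: x=5/4 → posterior Inverse-Gamma(19/4, 4019/96)
obs 5: x=-3/2 → posterior Inverse-Gamma(21/4, 4211/96)
obs 6: x=-5/2 → posterior Inverse-Gamma(23/4, 4643/96)
obs 7: x=2 → posterior Inverse-Gamma(25/4, 4751/96)
obs 8: x=1/4 → posterior Inverse-Gamma(27/4, 2377/48)
obs 9: x=0 → posterior Inverse-Gamma(29/4, 2383/48)
obs 10: x=-3 → posterior Inverse-Gamma(31/4, 2677/48)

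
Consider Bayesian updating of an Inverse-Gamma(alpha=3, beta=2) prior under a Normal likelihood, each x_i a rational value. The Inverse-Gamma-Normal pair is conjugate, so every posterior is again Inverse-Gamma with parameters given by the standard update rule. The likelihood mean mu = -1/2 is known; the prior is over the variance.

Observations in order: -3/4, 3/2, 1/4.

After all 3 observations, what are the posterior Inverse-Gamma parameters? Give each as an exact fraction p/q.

obs 1: x=-3/4 → posterior Inverse-Gamma(7/2, 65/32)
obs 2: x=3/2 → posterior Inverse-Gamma(4, 129/32)
obs 3: x=1/4 → posterior Inverse-Gamma(9/2, 69/16)

alpha=9/2, beta=69/16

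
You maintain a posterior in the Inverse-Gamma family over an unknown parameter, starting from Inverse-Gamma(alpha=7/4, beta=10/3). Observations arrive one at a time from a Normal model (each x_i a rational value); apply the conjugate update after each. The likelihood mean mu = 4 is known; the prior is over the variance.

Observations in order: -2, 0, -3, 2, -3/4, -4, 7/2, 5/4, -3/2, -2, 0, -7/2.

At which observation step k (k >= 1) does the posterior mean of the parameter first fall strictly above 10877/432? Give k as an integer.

obs 1: x=-2 → posterior Inverse-Gamma(9/4, 64/3)
obs 2: x=0 → posterior Inverse-Gamma(11/4, 88/3)
obs 3: x=-3 → posterior Inverse-Gamma(13/4, 323/6)
obs 4: x=2 → posterior Inverse-Gamma(15/4, 335/6)
obs 5: x=-3/4 → posterior Inverse-Gamma(17/4, 6443/96)
obs 6: x=-4 → posterior Inverse-Gamma(19/4, 9515/96)
obs 7: x=7/2 → posterior Inverse-Gamma(21/4, 9527/96)
obs 8: x=5/4 → posterior Inverse-Gamma(23/4, 4945/48)
obs 9: x=-3/2 → posterior Inverse-Gamma(25/4, 5671/48)
obs 10: x=-2 → posterior Inverse-Gamma(27/4, 6535/48)
obs 11: x=0 → posterior Inverse-Gamma(29/4, 6919/48)
obs 12: x=-7/2 → posterior Inverse-Gamma(31/4, 8269/48)

k = 6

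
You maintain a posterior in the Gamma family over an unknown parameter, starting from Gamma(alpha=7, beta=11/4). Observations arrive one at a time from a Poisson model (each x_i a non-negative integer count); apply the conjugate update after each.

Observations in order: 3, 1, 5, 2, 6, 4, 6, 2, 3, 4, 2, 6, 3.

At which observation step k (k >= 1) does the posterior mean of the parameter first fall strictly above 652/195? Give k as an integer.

obs 1: x=3 → posterior Gamma(10, 15/4)
obs 2: x=1 → posterior Gamma(11, 19/4)
obs 3: x=5 → posterior Gamma(16, 23/4)
obs 4: x=2 → posterior Gamma(18, 27/4)
obs 5: x=6 → posterior Gamma(24, 31/4)
obs 6: x=4 → posterior Gamma(28, 35/4)
obs 7: x=6 → posterior Gamma(34, 39/4)
obs 8: x=2 → posterior Gamma(36, 43/4)
obs 9: x=3 → posterior Gamma(39, 47/4)
obs 10: x=4 → posterior Gamma(43, 51/4)
obs 11: x=2 → posterior Gamma(45, 55/4)
obs 12: x=6 → posterior Gamma(51, 59/4)
obs 13: x=3 → posterior Gamma(54, 63/4)

k = 7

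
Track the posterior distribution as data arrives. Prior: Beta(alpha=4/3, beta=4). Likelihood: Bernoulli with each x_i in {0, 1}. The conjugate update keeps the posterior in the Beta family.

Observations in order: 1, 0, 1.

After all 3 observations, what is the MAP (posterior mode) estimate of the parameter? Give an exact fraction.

7/19

obs 1: x=1 → posterior Beta(7/3, 4)
obs 2: x=0 → posterior Beta(7/3, 5)
obs 3: x=1 → posterior Beta(10/3, 5)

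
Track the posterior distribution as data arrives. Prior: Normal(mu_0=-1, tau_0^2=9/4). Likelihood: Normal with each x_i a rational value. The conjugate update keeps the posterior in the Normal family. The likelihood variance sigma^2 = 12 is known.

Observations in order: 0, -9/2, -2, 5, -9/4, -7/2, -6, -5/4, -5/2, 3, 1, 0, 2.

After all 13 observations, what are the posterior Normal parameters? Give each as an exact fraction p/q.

mu_0=-49/55, tau_0^2=36/55

obs 1: x=0 → posterior Normal(-16/19, 36/19)
obs 2: x=-9/2 → posterior Normal(-59/44, 18/11)
obs 3: x=-2 → posterior Normal(-71/50, 36/25)
obs 4: x=5 → posterior Normal(-41/56, 9/7)
obs 5: x=-9/4 → posterior Normal(-109/124, 36/31)
obs 6: x=-7/2 → posterior Normal(-151/136, 18/17)
obs 7: x=-6 → posterior Normal(-223/148, 36/37)
obs 8: x=-5/4 → posterior Normal(-119/80, 9/10)
obs 9: x=-5/2 → posterior Normal(-67/43, 36/43)
obs 10: x=3 → posterior Normal(-29/23, 18/23)
obs 11: x=1 → posterior Normal(-55/49, 36/49)
obs 12: x=0 → posterior Normal(-55/52, 9/13)
obs 13: x=2 → posterior Normal(-49/55, 36/55)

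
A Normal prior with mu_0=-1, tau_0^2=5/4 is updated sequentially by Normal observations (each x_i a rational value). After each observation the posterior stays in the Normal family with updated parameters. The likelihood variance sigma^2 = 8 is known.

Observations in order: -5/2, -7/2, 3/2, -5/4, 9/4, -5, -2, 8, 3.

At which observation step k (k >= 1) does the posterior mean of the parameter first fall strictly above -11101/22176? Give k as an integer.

k = 9

obs 1: x=-5/2 → posterior Normal(-89/74, 40/37)
obs 2: x=-7/2 → posterior Normal(-31/21, 20/21)
obs 3: x=3/2 → posterior Normal(-109/94, 40/47)
obs 4: x=-5/4 → posterior Normal(-243/208, 10/13)
obs 5: x=9/4 → posterior Normal(-33/38, 40/57)
obs 6: x=-5 → posterior Normal(-149/124, 20/31)
obs 7: x=-2 → posterior Normal(-169/134, 40/67)
obs 8: x=8 → posterior Normal(-89/144, 5/9)
obs 9: x=3 → posterior Normal(-59/154, 40/77)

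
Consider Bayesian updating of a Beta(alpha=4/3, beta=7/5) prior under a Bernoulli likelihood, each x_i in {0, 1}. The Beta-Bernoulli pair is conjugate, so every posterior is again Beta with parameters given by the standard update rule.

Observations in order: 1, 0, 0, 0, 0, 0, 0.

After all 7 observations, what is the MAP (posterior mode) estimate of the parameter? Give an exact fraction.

obs 1: x=1 → posterior Beta(7/3, 7/5)
obs 2: x=0 → posterior Beta(7/3, 12/5)
obs 3: x=0 → posterior Beta(7/3, 17/5)
obs 4: x=0 → posterior Beta(7/3, 22/5)
obs 5: x=0 → posterior Beta(7/3, 27/5)
obs 6: x=0 → posterior Beta(7/3, 32/5)
obs 7: x=0 → posterior Beta(7/3, 37/5)

5/29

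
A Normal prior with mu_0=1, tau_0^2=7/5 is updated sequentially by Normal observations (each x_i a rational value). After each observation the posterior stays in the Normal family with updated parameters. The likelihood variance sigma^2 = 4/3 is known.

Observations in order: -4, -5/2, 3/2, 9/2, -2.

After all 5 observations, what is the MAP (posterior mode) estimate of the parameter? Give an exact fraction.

obs 1: x=-4 → posterior Normal(-64/41, 28/41)
obs 2: x=-5/2 → posterior Normal(-233/124, 14/31)
obs 3: x=3/2 → posterior Normal(-85/83, 28/83)
obs 4: x=9/2 → posterior Normal(19/208, 7/26)
obs 5: x=-2 → posterior Normal(-13/50, 28/125)

-13/50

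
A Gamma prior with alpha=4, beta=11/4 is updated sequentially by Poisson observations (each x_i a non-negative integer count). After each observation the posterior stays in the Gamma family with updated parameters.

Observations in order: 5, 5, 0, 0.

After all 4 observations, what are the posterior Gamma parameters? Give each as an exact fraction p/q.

obs 1: x=5 → posterior Gamma(9, 15/4)
obs 2: x=5 → posterior Gamma(14, 19/4)
obs 3: x=0 → posterior Gamma(14, 23/4)
obs 4: x=0 → posterior Gamma(14, 27/4)

alpha=14, beta=27/4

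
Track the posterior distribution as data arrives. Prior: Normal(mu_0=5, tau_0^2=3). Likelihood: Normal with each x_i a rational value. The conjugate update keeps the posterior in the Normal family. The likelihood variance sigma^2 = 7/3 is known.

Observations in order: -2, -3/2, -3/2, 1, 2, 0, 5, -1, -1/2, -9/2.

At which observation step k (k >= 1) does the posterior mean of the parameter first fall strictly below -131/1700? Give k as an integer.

obs 1: x=-2 → posterior Normal(17/16, 21/16)
obs 2: x=-3/2 → posterior Normal(7/50, 21/25)
obs 3: x=-3/2 → posterior Normal(-5/17, 21/34)
obs 4: x=1 → posterior Normal(-1/43, 21/43)
obs 5: x=2 → posterior Normal(17/52, 21/52)
obs 6: x=0 → posterior Normal(17/61, 21/61)
obs 7: x=5 → posterior Normal(31/35, 3/10)
obs 8: x=-1 → posterior Normal(53/79, 21/79)
obs 9: x=-1/2 → posterior Normal(97/176, 21/88)
obs 10: x=-9/2 → posterior Normal(8/97, 21/97)

k = 3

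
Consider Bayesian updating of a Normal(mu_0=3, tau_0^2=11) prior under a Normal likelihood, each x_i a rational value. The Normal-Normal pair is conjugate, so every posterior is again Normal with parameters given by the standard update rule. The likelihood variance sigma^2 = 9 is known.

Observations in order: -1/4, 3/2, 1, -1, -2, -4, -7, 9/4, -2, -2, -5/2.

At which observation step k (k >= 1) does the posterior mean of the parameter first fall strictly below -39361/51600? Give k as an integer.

obs 1: x=-1/4 → posterior Normal(97/80, 99/20)
obs 2: x=3/2 → posterior Normal(163/124, 99/31)
obs 3: x=1 → posterior Normal(69/56, 33/14)
obs 4: x=-1 → posterior Normal(163/212, 99/53)
obs 5: x=-2 → posterior Normal(75/256, 99/64)
obs 6: x=-4 → posterior Normal(-101/300, 33/25)
obs 7: x=-7 → posterior Normal(-409/344, 99/86)
obs 8: x=9/4 → posterior Normal(-155/194, 99/97)
obs 9: x=-2 → posterior Normal(-199/216, 11/12)
obs 10: x=-2 → posterior Normal(-243/238, 99/119)
obs 11: x=-5/2 → posterior Normal(-149/130, 99/130)

k = 7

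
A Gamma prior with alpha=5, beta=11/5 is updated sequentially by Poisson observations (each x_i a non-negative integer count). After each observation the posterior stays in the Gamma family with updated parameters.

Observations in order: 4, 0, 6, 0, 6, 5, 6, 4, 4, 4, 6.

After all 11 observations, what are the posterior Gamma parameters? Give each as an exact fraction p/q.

alpha=50, beta=66/5

obs 1: x=4 → posterior Gamma(9, 16/5)
obs 2: x=0 → posterior Gamma(9, 21/5)
obs 3: x=6 → posterior Gamma(15, 26/5)
obs 4: x=0 → posterior Gamma(15, 31/5)
obs 5: x=6 → posterior Gamma(21, 36/5)
obs 6: x=5 → posterior Gamma(26, 41/5)
obs 7: x=6 → posterior Gamma(32, 46/5)
obs 8: x=4 → posterior Gamma(36, 51/5)
obs 9: x=4 → posterior Gamma(40, 56/5)
obs 10: x=4 → posterior Gamma(44, 61/5)
obs 11: x=6 → posterior Gamma(50, 66/5)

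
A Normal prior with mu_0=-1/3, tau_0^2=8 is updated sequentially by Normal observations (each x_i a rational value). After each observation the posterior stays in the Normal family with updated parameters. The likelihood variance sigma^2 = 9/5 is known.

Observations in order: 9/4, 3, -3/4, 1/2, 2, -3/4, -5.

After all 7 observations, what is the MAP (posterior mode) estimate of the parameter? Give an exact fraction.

obs 1: x=9/4 → posterior Normal(87/49, 72/49)
obs 2: x=3 → posterior Normal(207/89, 72/89)
obs 3: x=-3/4 → posterior Normal(59/43, 24/43)
obs 4: x=1/2 → posterior Normal(197/169, 72/169)
obs 5: x=2 → posterior Normal(277/209, 72/209)
obs 6: x=-3/4 → posterior Normal(247/249, 24/83)
obs 7: x=-5 → posterior Normal(47/289, 72/289)

47/289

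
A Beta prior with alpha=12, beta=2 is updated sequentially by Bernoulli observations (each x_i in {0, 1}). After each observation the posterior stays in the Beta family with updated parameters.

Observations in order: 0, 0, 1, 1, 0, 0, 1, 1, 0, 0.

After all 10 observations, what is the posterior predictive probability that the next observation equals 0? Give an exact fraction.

1/3

obs 1: x=0 → posterior Beta(12, 3)
obs 2: x=0 → posterior Beta(12, 4)
obs 3: x=1 → posterior Beta(13, 4)
obs 4: x=1 → posterior Beta(14, 4)
obs 5: x=0 → posterior Beta(14, 5)
obs 6: x=0 → posterior Beta(14, 6)
obs 7: x=1 → posterior Beta(15, 6)
obs 8: x=1 → posterior Beta(16, 6)
obs 9: x=0 → posterior Beta(16, 7)
obs 10: x=0 → posterior Beta(16, 8)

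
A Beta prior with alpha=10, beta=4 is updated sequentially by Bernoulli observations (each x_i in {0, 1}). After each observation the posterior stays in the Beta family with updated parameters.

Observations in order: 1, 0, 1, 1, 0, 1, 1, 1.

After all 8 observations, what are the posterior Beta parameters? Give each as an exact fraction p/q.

obs 1: x=1 → posterior Beta(11, 4)
obs 2: x=0 → posterior Beta(11, 5)
obs 3: x=1 → posterior Beta(12, 5)
obs 4: x=1 → posterior Beta(13, 5)
obs 5: x=0 → posterior Beta(13, 6)
obs 6: x=1 → posterior Beta(14, 6)
obs 7: x=1 → posterior Beta(15, 6)
obs 8: x=1 → posterior Beta(16, 6)

alpha=16, beta=6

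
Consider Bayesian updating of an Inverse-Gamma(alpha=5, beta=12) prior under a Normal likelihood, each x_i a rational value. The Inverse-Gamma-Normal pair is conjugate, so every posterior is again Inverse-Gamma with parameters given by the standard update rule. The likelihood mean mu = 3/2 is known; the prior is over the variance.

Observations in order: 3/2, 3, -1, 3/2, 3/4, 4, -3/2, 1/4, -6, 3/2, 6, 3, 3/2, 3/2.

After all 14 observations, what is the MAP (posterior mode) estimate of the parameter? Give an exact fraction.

1029/208

obs 1: x=3/2 → posterior Inverse-Gamma(11/2, 12)
obs 2: x=3 → posterior Inverse-Gamma(6, 105/8)
obs 3: x=-1 → posterior Inverse-Gamma(13/2, 65/4)
obs 4: x=3/2 → posterior Inverse-Gamma(7, 65/4)
obs 5: x=3/4 → posterior Inverse-Gamma(15/2, 529/32)
obs 6: x=4 → posterior Inverse-Gamma(8, 629/32)
obs 7: x=-3/2 → posterior Inverse-Gamma(17/2, 773/32)
obs 8: x=1/4 → posterior Inverse-Gamma(9, 399/16)
obs 9: x=-6 → posterior Inverse-Gamma(19/2, 849/16)
obs 10: x=3/2 → posterior Inverse-Gamma(10, 849/16)
obs 11: x=6 → posterior Inverse-Gamma(21/2, 1011/16)
obs 12: x=3 → posterior Inverse-Gamma(11, 1029/16)
obs 13: x=3/2 → posterior Inverse-Gamma(23/2, 1029/16)
obs 14: x=3/2 → posterior Inverse-Gamma(12, 1029/16)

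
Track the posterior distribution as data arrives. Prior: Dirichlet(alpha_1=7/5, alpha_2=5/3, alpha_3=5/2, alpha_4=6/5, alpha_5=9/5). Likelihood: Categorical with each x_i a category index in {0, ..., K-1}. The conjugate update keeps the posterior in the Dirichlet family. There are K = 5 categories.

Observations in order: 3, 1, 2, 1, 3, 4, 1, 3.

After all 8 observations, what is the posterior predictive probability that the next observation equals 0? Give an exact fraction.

obs 1: x=3 → posterior Dirichlet(7/5, 5/3, 5/2, 11/5, 9/5)
obs 2: x=1 → posterior Dirichlet(7/5, 8/3, 5/2, 11/5, 9/5)
obs 3: x=2 → posterior Dirichlet(7/5, 8/3, 7/2, 11/5, 9/5)
obs 4: x=1 → posterior Dirichlet(7/5, 11/3, 7/2, 11/5, 9/5)
obs 5: x=3 → posterior Dirichlet(7/5, 11/3, 7/2, 16/5, 9/5)
obs 6: x=4 → posterior Dirichlet(7/5, 11/3, 7/2, 16/5, 14/5)
obs 7: x=1 → posterior Dirichlet(7/5, 14/3, 7/2, 16/5, 14/5)
obs 8: x=3 → posterior Dirichlet(7/5, 14/3, 7/2, 21/5, 14/5)

6/71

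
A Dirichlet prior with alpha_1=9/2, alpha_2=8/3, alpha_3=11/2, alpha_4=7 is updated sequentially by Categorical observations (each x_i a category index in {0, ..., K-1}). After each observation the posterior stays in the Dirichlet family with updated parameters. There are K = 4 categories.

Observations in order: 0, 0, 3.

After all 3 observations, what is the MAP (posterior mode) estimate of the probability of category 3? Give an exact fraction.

obs 1: x=0 → posterior Dirichlet(11/2, 8/3, 11/2, 7)
obs 2: x=0 → posterior Dirichlet(13/2, 8/3, 11/2, 7)
obs 3: x=3 → posterior Dirichlet(13/2, 8/3, 11/2, 8)

3/8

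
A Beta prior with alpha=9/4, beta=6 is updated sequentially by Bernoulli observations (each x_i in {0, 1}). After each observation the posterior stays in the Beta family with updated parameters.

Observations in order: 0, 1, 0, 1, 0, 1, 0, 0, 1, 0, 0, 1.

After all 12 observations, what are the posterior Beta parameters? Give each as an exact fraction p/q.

obs 1: x=0 → posterior Beta(9/4, 7)
obs 2: x=1 → posterior Beta(13/4, 7)
obs 3: x=0 → posterior Beta(13/4, 8)
obs 4: x=1 → posterior Beta(17/4, 8)
obs 5: x=0 → posterior Beta(17/4, 9)
obs 6: x=1 → posterior Beta(21/4, 9)
obs 7: x=0 → posterior Beta(21/4, 10)
obs 8: x=0 → posterior Beta(21/4, 11)
obs 9: x=1 → posterior Beta(25/4, 11)
obs 10: x=0 → posterior Beta(25/4, 12)
obs 11: x=0 → posterior Beta(25/4, 13)
obs 12: x=1 → posterior Beta(29/4, 13)

alpha=29/4, beta=13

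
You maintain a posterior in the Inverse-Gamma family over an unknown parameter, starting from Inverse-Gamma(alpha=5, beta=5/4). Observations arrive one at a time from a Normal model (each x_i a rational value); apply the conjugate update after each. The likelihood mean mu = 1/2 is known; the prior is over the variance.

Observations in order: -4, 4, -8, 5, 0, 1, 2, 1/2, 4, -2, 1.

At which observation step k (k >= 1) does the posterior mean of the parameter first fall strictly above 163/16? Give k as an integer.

k = 4

obs 1: x=-4 → posterior Inverse-Gamma(11/2, 91/8)
obs 2: x=4 → posterior Inverse-Gamma(6, 35/2)
obs 3: x=-8 → posterior Inverse-Gamma(13/2, 429/8)
obs 4: x=5 → posterior Inverse-Gamma(7, 255/4)
obs 5: x=0 → posterior Inverse-Gamma(15/2, 511/8)
obs 6: x=1 → posterior Inverse-Gamma(8, 64)
obs 7: x=2 → posterior Inverse-Gamma(17/2, 521/8)
obs 8: x=1/2 → posterior Inverse-Gamma(9, 521/8)
obs 9: x=4 → posterior Inverse-Gamma(19/2, 285/4)
obs 10: x=-2 → posterior Inverse-Gamma(10, 595/8)
obs 11: x=1 → posterior Inverse-Gamma(21/2, 149/2)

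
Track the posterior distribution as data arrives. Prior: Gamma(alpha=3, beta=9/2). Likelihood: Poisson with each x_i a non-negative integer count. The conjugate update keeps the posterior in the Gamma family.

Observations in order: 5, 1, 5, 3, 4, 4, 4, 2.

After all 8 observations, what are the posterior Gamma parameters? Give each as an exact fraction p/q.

obs 1: x=5 → posterior Gamma(8, 11/2)
obs 2: x=1 → posterior Gamma(9, 13/2)
obs 3: x=5 → posterior Gamma(14, 15/2)
obs 4: x=3 → posterior Gamma(17, 17/2)
obs 5: x=4 → posterior Gamma(21, 19/2)
obs 6: x=4 → posterior Gamma(25, 21/2)
obs 7: x=4 → posterior Gamma(29, 23/2)
obs 8: x=2 → posterior Gamma(31, 25/2)

alpha=31, beta=25/2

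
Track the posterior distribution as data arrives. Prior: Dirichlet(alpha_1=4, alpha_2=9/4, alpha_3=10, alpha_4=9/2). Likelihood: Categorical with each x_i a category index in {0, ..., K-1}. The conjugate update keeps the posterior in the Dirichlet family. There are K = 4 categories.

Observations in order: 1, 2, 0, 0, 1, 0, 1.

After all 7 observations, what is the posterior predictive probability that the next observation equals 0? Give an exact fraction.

obs 1: x=1 → posterior Dirichlet(4, 13/4, 10, 9/2)
obs 2: x=2 → posterior Dirichlet(4, 13/4, 11, 9/2)
obs 3: x=0 → posterior Dirichlet(5, 13/4, 11, 9/2)
obs 4: x=0 → posterior Dirichlet(6, 13/4, 11, 9/2)
obs 5: x=1 → posterior Dirichlet(6, 17/4, 11, 9/2)
obs 6: x=0 → posterior Dirichlet(7, 17/4, 11, 9/2)
obs 7: x=1 → posterior Dirichlet(7, 21/4, 11, 9/2)

28/111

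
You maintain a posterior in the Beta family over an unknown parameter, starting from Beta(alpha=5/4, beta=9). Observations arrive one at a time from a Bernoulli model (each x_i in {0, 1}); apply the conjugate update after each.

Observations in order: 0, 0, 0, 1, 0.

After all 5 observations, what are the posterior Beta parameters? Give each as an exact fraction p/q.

obs 1: x=0 → posterior Beta(5/4, 10)
obs 2: x=0 → posterior Beta(5/4, 11)
obs 3: x=0 → posterior Beta(5/4, 12)
obs 4: x=1 → posterior Beta(9/4, 12)
obs 5: x=0 → posterior Beta(9/4, 13)

alpha=9/4, beta=13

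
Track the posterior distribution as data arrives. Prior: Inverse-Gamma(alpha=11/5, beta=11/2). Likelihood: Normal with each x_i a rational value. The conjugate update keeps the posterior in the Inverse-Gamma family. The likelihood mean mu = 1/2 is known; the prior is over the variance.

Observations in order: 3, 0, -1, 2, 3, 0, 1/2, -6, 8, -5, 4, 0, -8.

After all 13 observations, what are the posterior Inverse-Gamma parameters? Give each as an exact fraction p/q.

alpha=87/10, beta=121

obs 1: x=3 → posterior Inverse-Gamma(27/10, 69/8)
obs 2: x=0 → posterior Inverse-Gamma(16/5, 35/4)
obs 3: x=-1 → posterior Inverse-Gamma(37/10, 79/8)
obs 4: x=2 → posterior Inverse-Gamma(21/5, 11)
obs 5: x=3 → posterior Inverse-Gamma(47/10, 113/8)
obs 6: x=0 → posterior Inverse-Gamma(26/5, 57/4)
obs 7: x=1/2 → posterior Inverse-Gamma(57/10, 57/4)
obs 8: x=-6 → posterior Inverse-Gamma(31/5, 283/8)
obs 9: x=8 → posterior Inverse-Gamma(67/10, 127/2)
obs 10: x=-5 → posterior Inverse-Gamma(36/5, 629/8)
obs 11: x=4 → posterior Inverse-Gamma(77/10, 339/4)
obs 12: x=0 → posterior Inverse-Gamma(41/5, 679/8)
obs 13: x=-8 → posterior Inverse-Gamma(87/10, 121)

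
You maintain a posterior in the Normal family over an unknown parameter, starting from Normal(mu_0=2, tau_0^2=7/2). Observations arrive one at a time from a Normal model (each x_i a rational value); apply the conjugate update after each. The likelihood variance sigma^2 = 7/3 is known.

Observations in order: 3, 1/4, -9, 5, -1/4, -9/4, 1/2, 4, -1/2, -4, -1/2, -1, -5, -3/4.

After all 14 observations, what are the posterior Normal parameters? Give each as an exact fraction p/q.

mu_0=-5/8, tau_0^2=7/44

obs 1: x=3 → posterior Normal(13/5, 7/5)
obs 2: x=1/4 → posterior Normal(55/32, 7/8)
obs 3: x=-9 → posterior Normal(-53/44, 7/11)
obs 4: x=5 → posterior Normal(1/8, 1/2)
obs 5: x=-1/4 → posterior Normal(1/17, 7/17)
obs 6: x=-9/4 → posterior Normal(-23/80, 7/20)
obs 7: x=1/2 → posterior Normal(-17/92, 7/23)
obs 8: x=4 → posterior Normal(31/104, 7/26)
obs 9: x=-1/2 → posterior Normal(25/116, 7/29)
obs 10: x=-4 → posterior Normal(-23/128, 7/32)
obs 11: x=-1/2 → posterior Normal(-29/140, 1/5)
obs 12: x=-1 → posterior Normal(-41/152, 7/38)
obs 13: x=-5 → posterior Normal(-101/164, 7/41)
obs 14: x=-3/4 → posterior Normal(-5/8, 7/44)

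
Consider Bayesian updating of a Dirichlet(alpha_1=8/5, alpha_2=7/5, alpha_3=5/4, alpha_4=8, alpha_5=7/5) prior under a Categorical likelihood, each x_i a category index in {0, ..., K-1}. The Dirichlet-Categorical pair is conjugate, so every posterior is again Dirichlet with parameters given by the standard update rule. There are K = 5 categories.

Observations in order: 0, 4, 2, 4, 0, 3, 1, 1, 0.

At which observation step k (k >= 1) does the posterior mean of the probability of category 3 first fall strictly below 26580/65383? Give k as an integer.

k = 9

obs 1: x=0 → posterior Dirichlet(13/5, 7/5, 5/4, 8, 7/5)
obs 2: x=4 → posterior Dirichlet(13/5, 7/5, 5/4, 8, 12/5)
obs 3: x=2 → posterior Dirichlet(13/5, 7/5, 9/4, 8, 12/5)
obs 4: x=4 → posterior Dirichlet(13/5, 7/5, 9/4, 8, 17/5)
obs 5: x=0 → posterior Dirichlet(18/5, 7/5, 9/4, 8, 17/5)
obs 6: x=3 → posterior Dirichlet(18/5, 7/5, 9/4, 9, 17/5)
obs 7: x=1 → posterior Dirichlet(18/5, 12/5, 9/4, 9, 17/5)
obs 8: x=1 → posterior Dirichlet(18/5, 17/5, 9/4, 9, 17/5)
obs 9: x=0 → posterior Dirichlet(23/5, 17/5, 9/4, 9, 17/5)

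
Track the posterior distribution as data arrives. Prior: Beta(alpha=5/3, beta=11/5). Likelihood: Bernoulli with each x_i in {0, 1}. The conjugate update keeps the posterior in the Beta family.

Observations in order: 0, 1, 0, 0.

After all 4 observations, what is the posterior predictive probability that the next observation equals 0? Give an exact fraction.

obs 1: x=0 → posterior Beta(5/3, 16/5)
obs 2: x=1 → posterior Beta(8/3, 16/5)
obs 3: x=0 → posterior Beta(8/3, 21/5)
obs 4: x=0 → posterior Beta(8/3, 26/5)

39/59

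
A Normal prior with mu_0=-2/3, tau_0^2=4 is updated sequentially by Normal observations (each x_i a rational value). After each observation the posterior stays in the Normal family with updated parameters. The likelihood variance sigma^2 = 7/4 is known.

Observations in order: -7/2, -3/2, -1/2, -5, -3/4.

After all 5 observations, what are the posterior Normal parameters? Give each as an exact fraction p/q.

mu_0=-554/261, tau_0^2=28/87

obs 1: x=-7/2 → posterior Normal(-182/69, 28/23)
obs 2: x=-3/2 → posterior Normal(-254/117, 28/39)
obs 3: x=-1/2 → posterior Normal(-278/165, 28/55)
obs 4: x=-5 → posterior Normal(-518/213, 28/71)
obs 5: x=-3/4 → posterior Normal(-554/261, 28/87)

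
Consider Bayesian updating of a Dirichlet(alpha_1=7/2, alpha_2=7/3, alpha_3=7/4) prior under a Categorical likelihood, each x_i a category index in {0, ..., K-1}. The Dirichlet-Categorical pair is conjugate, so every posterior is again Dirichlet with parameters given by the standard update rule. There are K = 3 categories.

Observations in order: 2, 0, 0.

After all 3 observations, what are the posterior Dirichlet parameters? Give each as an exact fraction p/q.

obs 1: x=2 → posterior Dirichlet(7/2, 7/3, 11/4)
obs 2: x=0 → posterior Dirichlet(9/2, 7/3, 11/4)
obs 3: x=0 → posterior Dirichlet(11/2, 7/3, 11/4)

alpha_1=11/2, alpha_2=7/3, alpha_3=11/4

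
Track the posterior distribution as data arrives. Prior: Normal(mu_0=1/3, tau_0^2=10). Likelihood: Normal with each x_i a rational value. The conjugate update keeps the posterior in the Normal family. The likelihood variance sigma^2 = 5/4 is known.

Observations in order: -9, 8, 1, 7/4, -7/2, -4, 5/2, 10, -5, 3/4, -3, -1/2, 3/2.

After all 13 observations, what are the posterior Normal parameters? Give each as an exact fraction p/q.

mu_0=13/315, tau_0^2=2/21

obs 1: x=-9 → posterior Normal(-215/27, 10/9)
obs 2: x=8 → posterior Normal(-23/51, 10/17)
obs 3: x=1 → posterior Normal(1/75, 2/5)
obs 4: x=7/4 → posterior Normal(43/99, 10/33)
obs 5: x=-7/2 → posterior Normal(-1/3, 10/41)
obs 6: x=-4 → posterior Normal(-137/147, 10/49)
obs 7: x=5/2 → posterior Normal(-77/171, 10/57)
obs 8: x=10 → posterior Normal(163/195, 2/13)
obs 9: x=-5 → posterior Normal(43/219, 10/73)
obs 10: x=3/4 → posterior Normal(61/243, 10/81)
obs 11: x=-3 → posterior Normal(-11/267, 10/89)
obs 12: x=-1/2 → posterior Normal(-23/291, 10/97)
obs 13: x=3/2 → posterior Normal(13/315, 2/21)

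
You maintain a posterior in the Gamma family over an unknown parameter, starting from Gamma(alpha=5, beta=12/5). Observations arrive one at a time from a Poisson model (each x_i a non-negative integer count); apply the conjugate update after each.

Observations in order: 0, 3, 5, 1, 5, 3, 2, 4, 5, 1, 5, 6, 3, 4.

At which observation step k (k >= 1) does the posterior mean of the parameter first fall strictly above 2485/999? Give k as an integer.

obs 1: x=0 → posterior Gamma(5, 17/5)
obs 2: x=3 → posterior Gamma(8, 22/5)
obs 3: x=5 → posterior Gamma(13, 27/5)
obs 4: x=1 → posterior Gamma(14, 32/5)
obs 5: x=5 → posterior Gamma(19, 37/5)
obs 6: x=3 → posterior Gamma(22, 42/5)
obs 7: x=2 → posterior Gamma(24, 47/5)
obs 8: x=4 → posterior Gamma(28, 52/5)
obs 9: x=5 → posterior Gamma(33, 57/5)
obs 10: x=1 → posterior Gamma(34, 62/5)
obs 11: x=5 → posterior Gamma(39, 67/5)
obs 12: x=6 → posterior Gamma(45, 72/5)
obs 13: x=3 → posterior Gamma(48, 77/5)
obs 14: x=4 → posterior Gamma(52, 82/5)

k = 5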